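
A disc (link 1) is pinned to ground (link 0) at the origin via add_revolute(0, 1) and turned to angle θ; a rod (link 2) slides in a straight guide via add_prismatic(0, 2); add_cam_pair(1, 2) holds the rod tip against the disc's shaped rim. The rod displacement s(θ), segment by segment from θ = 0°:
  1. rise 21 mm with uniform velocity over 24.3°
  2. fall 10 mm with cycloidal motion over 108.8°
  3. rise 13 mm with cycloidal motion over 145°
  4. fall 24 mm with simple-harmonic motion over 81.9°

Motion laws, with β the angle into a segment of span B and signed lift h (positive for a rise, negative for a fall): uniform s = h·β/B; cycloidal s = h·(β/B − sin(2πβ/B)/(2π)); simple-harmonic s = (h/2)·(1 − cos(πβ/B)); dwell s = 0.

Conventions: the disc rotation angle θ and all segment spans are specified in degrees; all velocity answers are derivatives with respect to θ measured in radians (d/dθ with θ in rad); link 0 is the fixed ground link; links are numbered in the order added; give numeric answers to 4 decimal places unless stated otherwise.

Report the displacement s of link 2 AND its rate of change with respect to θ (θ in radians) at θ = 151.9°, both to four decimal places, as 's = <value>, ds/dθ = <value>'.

segment 1 (0° to 24.3°, uniform, h = 21) is passed completely: s = 0.0000 + (21) = 21.0000
segment 2 (24.3° to 133.1°, cycloidal, h = -10) is passed completely: s = 21.0000 + (-10) = 11.0000
θ = 151.9° falls in segment 3 (133.1° to 278.1°, cycloidal, h = 13): β = 151.9 − 133.1 = 18.8°, B = 145°; Δs = 13·(0.1297 − sin(2π·0.1297)/(2π)) = 0.1803; s = 11.0000 + 0.1803 = 11.1803
velocity in seg [133.1°–278.1°] (cycloidal), θ in radians: β = 18.8° = 0.3281 rad, B = 145° = 2.5307 rad; ds/dθ = (h/B)(1 − cos(2πβ/B)) = (13/2.5307)(1 − cos(2π·0.1297)) = 1.612333 mm/rad

s = 11.1803, ds/dθ = 1.6123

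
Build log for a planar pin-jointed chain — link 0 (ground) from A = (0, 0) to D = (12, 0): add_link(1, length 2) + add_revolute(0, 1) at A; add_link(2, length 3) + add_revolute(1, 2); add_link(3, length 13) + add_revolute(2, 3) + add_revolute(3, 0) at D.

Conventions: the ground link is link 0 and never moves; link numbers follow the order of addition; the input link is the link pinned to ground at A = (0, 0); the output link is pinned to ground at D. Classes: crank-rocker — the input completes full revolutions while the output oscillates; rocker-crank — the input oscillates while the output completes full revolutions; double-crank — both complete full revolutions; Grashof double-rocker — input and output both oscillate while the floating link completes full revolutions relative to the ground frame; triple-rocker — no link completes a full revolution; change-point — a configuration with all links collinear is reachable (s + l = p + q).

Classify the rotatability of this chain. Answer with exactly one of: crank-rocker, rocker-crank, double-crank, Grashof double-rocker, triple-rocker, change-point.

lengths: ground=12, input=2, coupler=3, output=13
sorted: s=2 (shortest), l=13 (longest), p+q=15
s + l = 15 vs p + q = 15
s + l = p + q → change-point (collinear configuration reachable)

change-point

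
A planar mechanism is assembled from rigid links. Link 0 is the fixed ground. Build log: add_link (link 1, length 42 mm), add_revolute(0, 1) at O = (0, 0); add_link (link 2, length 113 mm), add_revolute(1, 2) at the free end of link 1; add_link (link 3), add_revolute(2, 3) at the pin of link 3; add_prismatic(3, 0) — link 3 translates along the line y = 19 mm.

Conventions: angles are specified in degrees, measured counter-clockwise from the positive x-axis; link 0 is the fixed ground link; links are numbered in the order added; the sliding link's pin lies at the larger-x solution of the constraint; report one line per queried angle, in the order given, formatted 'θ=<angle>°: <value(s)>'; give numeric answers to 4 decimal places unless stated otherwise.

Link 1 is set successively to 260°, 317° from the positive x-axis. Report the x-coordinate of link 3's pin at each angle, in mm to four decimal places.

geometry: r = 42 mm, L = 113 mm, e = 19 mm
θ=260°: crank pin P = (r cos θ, r sin θ) = (-7.293223, -41.361926)
θ=260°: h = r sin θ − e = -41.361926 − 19 = -60.361926
θ=260°: x = r cos θ + √(L² − h²) = -7.293223 + 95.527158 = 88.233935
θ=317°: crank pin P = (r cos θ, r sin θ) = (30.716855, -28.643931)
θ=317°: h = r sin θ − e = -28.643931 − 19 = -47.643931
θ=317°: x = r cos θ + √(L² − h²) = 30.716855 + 102.464900 = 133.181756

θ=260°: 88.2339
θ=317°: 133.1818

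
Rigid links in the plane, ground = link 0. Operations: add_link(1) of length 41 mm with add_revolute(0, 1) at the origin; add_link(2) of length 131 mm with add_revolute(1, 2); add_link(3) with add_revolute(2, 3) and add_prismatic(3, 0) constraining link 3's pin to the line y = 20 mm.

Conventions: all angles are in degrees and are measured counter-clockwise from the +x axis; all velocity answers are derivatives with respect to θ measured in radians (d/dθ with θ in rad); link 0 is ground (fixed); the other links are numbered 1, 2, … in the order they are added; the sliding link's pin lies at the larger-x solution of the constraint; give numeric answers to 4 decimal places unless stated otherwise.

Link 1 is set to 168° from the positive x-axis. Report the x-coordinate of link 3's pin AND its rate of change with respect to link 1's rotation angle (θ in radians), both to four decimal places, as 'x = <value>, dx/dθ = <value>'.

geometry: r = 41 mm, L = 131 mm, e = 20 mm
crank pin P = (r cos θ, r sin θ) = (-40.104052, 8.524379)
h = r sin θ − e = 8.524379 − 20 = -11.475621
x = r cos θ + √(L² − h²) = -40.104052 + 130.496399 = 90.392347
dx/dθ = −r sin θ − h·r cos θ/√(L² − h²) (θ in radians; h = -11.475621) = -12.051058

x = 90.3923, dx/dθ = -12.0511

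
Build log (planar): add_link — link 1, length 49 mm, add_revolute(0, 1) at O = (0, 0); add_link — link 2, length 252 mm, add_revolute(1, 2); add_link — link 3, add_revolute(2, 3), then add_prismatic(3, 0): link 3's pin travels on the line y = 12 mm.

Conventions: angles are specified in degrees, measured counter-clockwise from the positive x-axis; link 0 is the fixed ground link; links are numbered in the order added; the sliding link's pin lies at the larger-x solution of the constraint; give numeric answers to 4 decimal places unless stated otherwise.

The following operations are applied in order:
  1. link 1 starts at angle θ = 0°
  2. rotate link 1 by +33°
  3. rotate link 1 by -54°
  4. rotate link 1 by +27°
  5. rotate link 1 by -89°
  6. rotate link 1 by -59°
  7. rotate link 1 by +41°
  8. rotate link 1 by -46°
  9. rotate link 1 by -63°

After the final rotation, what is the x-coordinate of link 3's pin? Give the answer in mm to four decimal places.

geometry: r = 49 mm, L = 252 mm, e = 12 mm; θ starts at 0°
rotate link 1 by +33°: θ ← 0° +33° = 33°
rotate link 1 by -54°: θ ← 33° -54° = -21°
rotate link 1 by +27°: θ ← -21° +27° = 6°
rotate link 1 by -89°: θ ← 6° -89° = -83°
rotate link 1 by -59°: θ ← -83° -59° = -142°
rotate link 1 by +41°: θ ← -142° +41° = -101°
rotate link 1 by -46°: θ ← -101° -46° = -147°
rotate link 1 by -63°: θ ← -147° -63° = -210°
crank pin P = (r cos θ, r sin θ) = (-42.435245, 24.500000)
h = r sin θ − e = 24.500000 − 12 = 12.500000
x = r cos θ + √(L² − h²) = -42.435245 + 251.689789 = 209.254544

209.2545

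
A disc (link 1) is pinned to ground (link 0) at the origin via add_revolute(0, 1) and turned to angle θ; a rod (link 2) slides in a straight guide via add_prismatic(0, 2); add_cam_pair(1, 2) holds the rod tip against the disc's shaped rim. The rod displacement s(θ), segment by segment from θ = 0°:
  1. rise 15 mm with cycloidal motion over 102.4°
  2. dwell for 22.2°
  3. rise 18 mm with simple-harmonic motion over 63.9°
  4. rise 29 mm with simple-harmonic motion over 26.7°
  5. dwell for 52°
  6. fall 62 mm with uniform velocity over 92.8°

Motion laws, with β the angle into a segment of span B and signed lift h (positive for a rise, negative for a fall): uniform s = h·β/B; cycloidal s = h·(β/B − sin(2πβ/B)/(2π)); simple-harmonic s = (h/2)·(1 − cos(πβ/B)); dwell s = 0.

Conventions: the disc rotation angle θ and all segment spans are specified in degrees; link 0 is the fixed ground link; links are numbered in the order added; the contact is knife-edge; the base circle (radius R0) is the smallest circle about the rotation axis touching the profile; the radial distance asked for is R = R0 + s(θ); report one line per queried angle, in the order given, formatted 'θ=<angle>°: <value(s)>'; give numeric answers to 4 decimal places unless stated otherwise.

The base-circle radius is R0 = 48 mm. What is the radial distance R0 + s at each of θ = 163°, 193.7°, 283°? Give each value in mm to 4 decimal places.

segment 1 (0° to 102.4°, cycloidal, h = 15) is passed completely: s = 0.0000 + (15) = 15.0000
segment 2 (102.4° to 124.6°, dwell): s unchanged at 15.0000
θ = 163° falls in segment 3 (124.6° to 188.5°, simple-harmonic, h = 18): β = 163 − 124.6 = 38.4°, B = 63.9°; Δs = 18/2·(1 − cos(π·0.6009)) = 11.8064; s = 15.0000 + 11.8064 = 26.8064
segment 3 (124.6° to 188.5°, simple-harmonic, h = 18) is passed completely: s = 15.0000 + (18) = 33.0000
θ = 193.7° falls in segment 4 (188.5° to 215.2°, simple-harmonic, h = 29): β = 193.7 − 188.5 = 5.2°, B = 26.7°; Δs = 29/2·(1 − cos(π·0.1948)) = 2.6305; s = 33.0000 + 2.6305 = 35.6305
segment 4 (188.5° to 215.2°, simple-harmonic, h = 29) is passed completely: s = 33.0000 + (29) = 62.0000
segment 5 (215.2° to 267.2°, dwell): s unchanged at 62.0000
θ = 283° falls in segment 6 (267.2° to 360°, uniform, h = -62): β = 283 − 267.2 = 15.8°, B = 92.8°; Δs = -62·15.8/92.8 = -10.5560; s = 62.0000 − 10.5560 = 51.4440
θ=163°: R = R0 + s = 48 + 26.8064 = 74.8064
θ=193.7°: R = R0 + s = 48 + 35.6305 = 83.6305
θ=283°: R = R0 + s = 48 + 51.4440 = 99.4440

θ=163°: 74.8064
θ=193.7°: 83.6305
θ=283°: 99.4440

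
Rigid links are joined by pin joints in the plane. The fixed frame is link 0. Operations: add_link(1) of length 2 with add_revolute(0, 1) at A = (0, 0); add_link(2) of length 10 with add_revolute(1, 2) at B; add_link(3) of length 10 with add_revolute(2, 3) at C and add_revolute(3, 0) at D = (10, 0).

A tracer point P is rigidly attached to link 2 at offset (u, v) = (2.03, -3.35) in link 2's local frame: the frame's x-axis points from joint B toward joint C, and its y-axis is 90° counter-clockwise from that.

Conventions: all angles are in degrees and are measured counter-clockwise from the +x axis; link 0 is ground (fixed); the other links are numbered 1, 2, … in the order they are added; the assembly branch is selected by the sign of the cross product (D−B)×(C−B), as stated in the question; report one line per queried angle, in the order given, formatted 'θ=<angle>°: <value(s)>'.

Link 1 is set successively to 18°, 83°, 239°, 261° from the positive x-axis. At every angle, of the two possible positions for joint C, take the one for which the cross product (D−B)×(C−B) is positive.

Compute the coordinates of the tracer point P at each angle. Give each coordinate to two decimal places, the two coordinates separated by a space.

A=(0,0), D=(10.00,0)
θ=18°: B = A + 2.00·(cos18°, sin18°) = (1.9021, 0.6180)
θ=18°: |BD| = 8.1214
θ=18°: circle(B,10.00) ∩ circle(D,10.00): a=4.0607, h=9.1384
θ=18°:   candidates: C₊=(6.6465,9.4209) cross=74.217; C₋=(5.2556,-8.8029) cross=-74.217
θ=18°:   branch + wants cross > 0 → take C=(6.6465,9.4209) (cross=74.217)
θ=18°: ex = (C−B)/|BC| = (0.4744,0.8803); ey = (-0.8803,0.4744)
θ=18°: P = B + 2.03·ex + -3.35·ey = (5.8142,0.8157)
θ=83°: B = A + 2.00·(cos83°, sin83°) = (0.2437, 1.9851)
θ=83°: |BD| = 9.9562
θ=83°: circle(B,10.00) ∩ circle(D,10.00): a=4.9781, h=8.6729
θ=83°:   candidates: C₊=(6.8511,9.4913) cross=86.349; C₋=(3.3926,-7.5062) cross=-86.349
θ=83°:   branch + wants cross > 0 → take C=(6.8511,9.4913) (cross=86.349)
θ=83°: ex = (C−B)/|BC| = (0.6607,0.7506); ey = (-0.7506,0.6607)
θ=83°: P = B + 2.03·ex + -3.35·ey = (4.0996,1.2954)
θ=239°: B = A + 2.00·(cos239°, sin239°) = (-1.0301, -1.7143)
θ=239°: |BD| = 11.1625
θ=239°: circle(B,10.00) ∩ circle(D,10.00): a=5.5813, h=8.2976
θ=239°:   candidates: C₊=(3.2106,7.3420) cross=92.622; C₋=(5.7593,-9.0563) cross=-92.622
θ=239°:   branch + wants cross > 0 → take C=(3.2106,7.3420) (cross=92.622)
θ=239°: ex = (C−B)/|BC| = (0.4241,0.9056); ey = (-0.9056,0.4241)
θ=239°: P = B + 2.03·ex + -3.35·ey = (2.8646,-1.2965)
θ=261°: B = A + 2.00·(cos261°, sin261°) = (-0.3129, -1.9754)
θ=261°: |BD| = 10.5004
θ=261°: circle(B,10.00) ∩ circle(D,10.00): a=5.2502, h=8.5109
θ=261°:   candidates: C₊=(3.2425,7.3713) cross=89.368; C₋=(6.4447,-9.3466) cross=-89.368
θ=261°:   branch + wants cross > 0 → take C=(3.2425,7.3713) (cross=89.368)
θ=261°: ex = (C−B)/|BC| = (0.3555,0.9347); ey = (-0.9347,0.3555)
θ=261°: P = B + 2.03·ex + -3.35·ey = (3.5400,-1.2690)

θ=18°: 5.81 0.82
θ=83°: 4.10 1.30
θ=239°: 2.86 -1.30
θ=261°: 3.54 -1.27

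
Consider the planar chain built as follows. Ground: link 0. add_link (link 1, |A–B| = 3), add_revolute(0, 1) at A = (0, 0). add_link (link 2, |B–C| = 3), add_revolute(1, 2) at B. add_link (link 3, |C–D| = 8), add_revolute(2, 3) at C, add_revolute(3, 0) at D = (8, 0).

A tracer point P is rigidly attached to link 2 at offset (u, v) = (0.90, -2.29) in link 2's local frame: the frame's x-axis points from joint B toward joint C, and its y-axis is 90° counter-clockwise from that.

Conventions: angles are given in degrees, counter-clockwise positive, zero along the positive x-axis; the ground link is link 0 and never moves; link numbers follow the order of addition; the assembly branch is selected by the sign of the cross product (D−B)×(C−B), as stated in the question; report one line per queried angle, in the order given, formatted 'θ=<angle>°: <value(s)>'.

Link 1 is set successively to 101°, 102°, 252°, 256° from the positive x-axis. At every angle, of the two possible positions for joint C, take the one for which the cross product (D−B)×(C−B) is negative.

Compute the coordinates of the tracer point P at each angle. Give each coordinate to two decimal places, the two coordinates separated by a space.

A=(0,0), D=(8.00,0)
θ=101°: B = A + 3.00·(cos101°, sin101°) = (-0.5724, 2.9449)
θ=101°: |BD| = 9.0642
θ=101°: circle(B,3.00) ∩ circle(D,8.00): a=1.4981, h=2.5991
θ=101°:   candidates: C₊=(1.6889,4.9163) cross=23.559; C₋=(0.0000,0.0000) cross=-23.559
θ=101°:   branch - wants cross < 0 → take C=(0.0000,0.0000) (cross=-23.559)
θ=101°: ex = (C−B)/|BC| = (0.1908,-0.9816); ey = (0.9816,0.1908)
θ=101°: P = B + 0.90·ex + -2.29·ey = (-2.6486,1.6245)
θ=102°: B = A + 3.00·(cos102°, sin102°) = (-0.6237, 2.9344)
θ=102°: |BD| = 9.1093
θ=102°: circle(B,3.00) ∩ circle(D,8.00): a=1.5358, h=2.5771
θ=102°:   candidates: C₊=(1.6603,4.8794) cross=23.476; C₋=(0.0000,0.0000) cross=-23.476
θ=102°:   branch - wants cross < 0 → take C=(0.0000,0.0000) (cross=-23.476)
θ=102°: ex = (C−B)/|BC| = (0.2079,-0.9781); ey = (0.9781,0.2079)
θ=102°: P = B + 0.90·ex + -2.29·ey = (-2.6766,1.5780)
θ=252°: B = A + 3.00·(cos252°, sin252°) = (-0.9271, -2.8532)
θ=252°: |BD| = 9.3719
θ=252°: circle(B,3.00) ∩ circle(D,8.00): a=1.7517, h=2.4355
θ=252°:   candidates: C₊=(0.0000,0.0000) cross=22.825; C₋=(1.4829,-4.6398) cross=-22.825
θ=252°:   branch - wants cross < 0 → take C=(1.4829,-4.6398) (cross=-22.825)
θ=252°: ex = (C−B)/|BC| = (0.8033,-0.5955); ey = (0.5955,0.8033)
θ=252°: P = B + 0.90·ex + -2.29·ey = (-1.5678,-5.2288)
θ=256°: B = A + 3.00·(cos256°, sin256°) = (-0.7258, -2.9109)
θ=256°: |BD| = 9.1985
θ=256°: circle(B,3.00) ∩ circle(D,8.00): a=1.6096, h=2.5316
θ=256°:   candidates: C₊=(-0.0000,-0.0000) cross=23.287; C₋=(1.6023,-4.8030) cross=-23.287
θ=256°:   branch - wants cross < 0 → take C=(1.6023,-4.8030) (cross=-23.287)
θ=256°: ex = (C−B)/|BC| = (0.7760,-0.6307); ey = (0.6307,0.7760)
θ=256°: P = B + 0.90·ex + -2.29·ey = (-1.4717,-5.2556)

θ=101°: -2.65 1.62
θ=102°: -2.68 1.58
θ=252°: -1.57 -5.23
θ=256°: -1.47 -5.26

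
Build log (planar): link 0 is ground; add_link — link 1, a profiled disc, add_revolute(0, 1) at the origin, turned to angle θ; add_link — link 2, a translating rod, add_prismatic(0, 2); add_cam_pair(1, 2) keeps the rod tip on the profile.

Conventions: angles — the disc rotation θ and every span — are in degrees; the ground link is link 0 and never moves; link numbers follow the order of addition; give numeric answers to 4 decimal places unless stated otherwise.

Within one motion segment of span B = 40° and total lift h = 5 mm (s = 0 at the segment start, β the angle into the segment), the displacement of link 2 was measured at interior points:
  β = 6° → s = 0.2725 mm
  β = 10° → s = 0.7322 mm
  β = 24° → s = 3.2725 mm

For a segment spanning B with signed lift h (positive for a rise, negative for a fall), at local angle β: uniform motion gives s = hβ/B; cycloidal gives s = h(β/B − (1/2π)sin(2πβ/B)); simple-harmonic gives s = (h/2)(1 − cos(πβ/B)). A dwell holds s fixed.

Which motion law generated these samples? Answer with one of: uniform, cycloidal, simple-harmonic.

candidates at β/B = r: uniform s = h·r (linear in β); cycloidal s = h·(r − sin(2πr)/(2π)); simple-harmonic s = (h/2)(1 − cos(πr))
β=6°: printed 0.2725 | uniform 0.7500, cycloidal 0.1062, simple-harmonic 0.2725
β=10°: printed 0.7322 | uniform 1.2500, cycloidal 0.4542, simple-harmonic 0.7322
β=24°: printed 3.2725 | uniform 3.0000, cycloidal 3.4677, simple-harmonic 3.2725
only one law matches every sample → simple-harmonic

simple-harmonic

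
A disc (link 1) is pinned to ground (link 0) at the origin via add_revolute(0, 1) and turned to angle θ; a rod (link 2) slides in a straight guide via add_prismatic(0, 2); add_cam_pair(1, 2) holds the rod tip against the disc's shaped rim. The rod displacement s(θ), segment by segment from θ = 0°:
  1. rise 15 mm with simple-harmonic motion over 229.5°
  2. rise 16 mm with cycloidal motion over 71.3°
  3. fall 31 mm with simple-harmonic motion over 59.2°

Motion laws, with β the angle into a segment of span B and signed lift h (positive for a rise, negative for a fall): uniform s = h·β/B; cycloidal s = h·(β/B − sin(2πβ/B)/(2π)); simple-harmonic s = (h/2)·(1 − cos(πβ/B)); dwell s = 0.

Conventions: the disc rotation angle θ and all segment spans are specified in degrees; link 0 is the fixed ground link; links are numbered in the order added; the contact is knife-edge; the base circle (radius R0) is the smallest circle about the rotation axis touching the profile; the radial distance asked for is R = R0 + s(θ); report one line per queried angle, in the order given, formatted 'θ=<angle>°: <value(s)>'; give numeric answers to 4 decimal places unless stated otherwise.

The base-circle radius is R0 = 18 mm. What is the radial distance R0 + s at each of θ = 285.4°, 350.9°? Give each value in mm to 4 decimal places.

segment 1 (0° to 229.5°, simple-harmonic, h = 15) is passed completely: s = 0.0000 + (15) = 15.0000
θ = 285.4° falls in segment 2 (229.5° to 300.8°, cycloidal, h = 16): β = 285.4 − 229.5 = 55.9°, B = 71.3°; Δs = 16·(0.7840 − sin(2π·0.7840)/(2π)) = 15.0327; s = 15.0000 + 15.0327 = 30.0327
segment 2 (229.5° to 300.8°, cycloidal, h = 16) is passed completely: s = 15.0000 + (16) = 31.0000
θ = 350.9° falls in segment 3 (300.8° to 360°, simple-harmonic, h = -31): β = 350.9 − 300.8 = 50.1°, B = 59.2°; Δs = -31/2·(1 − cos(π·0.8463)) = -29.2275; s = 31.0000 − 29.2275 = 1.7725
θ=285.4°: R = R0 + s = 18 + 30.0327 = 48.0327
θ=350.9°: R = R0 + s = 18 + 1.7725 = 19.7725

θ=285.4°: 48.0327
θ=350.9°: 19.7725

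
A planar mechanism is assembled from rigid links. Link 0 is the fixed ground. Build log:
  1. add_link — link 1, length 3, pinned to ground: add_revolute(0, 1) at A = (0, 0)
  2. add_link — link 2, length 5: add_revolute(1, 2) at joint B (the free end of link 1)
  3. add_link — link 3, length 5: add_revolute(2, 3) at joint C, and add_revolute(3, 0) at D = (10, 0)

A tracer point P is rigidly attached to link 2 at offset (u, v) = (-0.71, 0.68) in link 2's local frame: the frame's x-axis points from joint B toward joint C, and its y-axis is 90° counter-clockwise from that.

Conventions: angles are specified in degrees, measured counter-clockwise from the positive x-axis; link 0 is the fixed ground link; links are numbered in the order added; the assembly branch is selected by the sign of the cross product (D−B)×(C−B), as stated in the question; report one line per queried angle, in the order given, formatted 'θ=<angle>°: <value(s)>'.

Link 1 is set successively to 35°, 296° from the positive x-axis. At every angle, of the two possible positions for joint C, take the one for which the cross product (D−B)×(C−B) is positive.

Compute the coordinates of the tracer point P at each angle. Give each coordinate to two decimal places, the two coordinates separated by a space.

A=(0,0), D=(10.00,0)
θ=35°: B = A + 3.00·(cos35°, sin35°) = (2.4575, 1.7207)
θ=35°: |BD| = 7.7363
θ=35°: circle(B,5.00) ∩ circle(D,5.00): a=3.8682, h=3.1682
θ=35°:   candidates: C₊=(6.9334,3.9492) cross=24.510; C₋=(5.5241,-2.2284) cross=-24.510
θ=35°:   branch + wants cross > 0 → take C=(6.9334,3.9492) (cross=24.510)
θ=35°: ex = (C−B)/|BC| = (0.8952,0.4457); ey = (-0.4457,0.8952)
θ=35°: P = B + -0.71·ex + 0.68·ey = (1.5188,2.0130)
θ=296°: B = A + 3.00·(cos296°, sin296°) = (1.3151, -2.6964)
θ=296°: |BD| = 9.0938
θ=296°: circle(B,5.00) ∩ circle(D,5.00): a=4.5469, h=2.0798
θ=296°:   candidates: C₊=(5.0409,0.6381) cross=18.913; C₋=(6.2742,-3.3345) cross=-18.913
θ=296°:   branch + wants cross > 0 → take C=(5.0409,0.6381) (cross=18.913)
θ=296°: ex = (C−B)/|BC| = (0.7452,0.6669); ey = (-0.6669,0.7452)
θ=296°: P = B + -0.71·ex + 0.68·ey = (0.3326,-2.6632)

θ=35°: 1.52 2.01
θ=296°: 0.33 -2.66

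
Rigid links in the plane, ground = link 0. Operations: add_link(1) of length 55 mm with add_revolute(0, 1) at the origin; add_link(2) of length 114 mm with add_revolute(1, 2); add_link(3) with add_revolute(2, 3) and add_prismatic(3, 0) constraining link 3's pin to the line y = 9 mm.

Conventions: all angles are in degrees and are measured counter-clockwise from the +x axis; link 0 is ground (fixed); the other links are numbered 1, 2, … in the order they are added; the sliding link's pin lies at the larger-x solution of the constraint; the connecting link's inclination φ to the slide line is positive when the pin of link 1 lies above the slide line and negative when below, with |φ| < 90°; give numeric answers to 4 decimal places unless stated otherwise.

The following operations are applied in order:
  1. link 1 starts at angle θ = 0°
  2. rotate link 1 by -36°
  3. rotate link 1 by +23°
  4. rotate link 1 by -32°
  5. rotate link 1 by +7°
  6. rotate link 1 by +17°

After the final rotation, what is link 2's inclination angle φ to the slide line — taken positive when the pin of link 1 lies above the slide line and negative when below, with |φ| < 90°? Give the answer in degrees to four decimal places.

geometry: r = 55 mm, L = 114 mm, e = 9 mm; θ starts at 0°
rotate link 1 by -36°: θ ← 0° -36° = -36°
rotate link 1 by +23°: θ ← -36° +23° = -13°
rotate link 1 by -32°: θ ← -13° -32° = -45°
rotate link 1 by +7°: θ ← -45° +7° = -38°
rotate link 1 by +17°: θ ← -38° +17° = -21°
h = r sin θ − e = -19.710237 − 9 = -28.710237
sin φ = h / L = -28.710237 / 114 = -0.25184419
φ = arcsin(-0.25184419) = -14.586668°

-14.5867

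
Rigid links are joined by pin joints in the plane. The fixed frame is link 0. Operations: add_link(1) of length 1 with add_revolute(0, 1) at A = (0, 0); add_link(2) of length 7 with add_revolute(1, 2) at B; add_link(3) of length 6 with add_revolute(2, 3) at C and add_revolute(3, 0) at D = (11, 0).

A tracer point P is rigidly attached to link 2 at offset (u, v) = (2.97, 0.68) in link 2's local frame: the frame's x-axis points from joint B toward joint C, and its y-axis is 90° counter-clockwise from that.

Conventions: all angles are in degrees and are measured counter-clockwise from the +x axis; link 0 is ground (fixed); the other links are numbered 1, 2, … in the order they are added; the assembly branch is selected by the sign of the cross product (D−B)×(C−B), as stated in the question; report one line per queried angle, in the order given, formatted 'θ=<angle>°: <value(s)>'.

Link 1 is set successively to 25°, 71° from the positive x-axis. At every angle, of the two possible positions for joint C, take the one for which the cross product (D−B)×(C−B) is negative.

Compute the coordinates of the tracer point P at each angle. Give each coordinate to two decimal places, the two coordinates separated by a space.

A=(0,0), D=(11.00,0)
θ=25°: B = A + 1.00·(cos25°, sin25°) = (0.9063, 0.4226)
θ=25°: |BD| = 10.1025
θ=25°: circle(B,7.00) ∩ circle(D,6.00): a=5.6947, h=4.0707
θ=25°:   candidates: C₊=(6.7663,4.2515) cross=41.125; C₋=(6.4257,-3.8828) cross=-41.125
θ=25°:   branch - wants cross < 0 → take C=(6.4257,-3.8828) (cross=-41.125)
θ=25°: ex = (C−B)/|BC| = (0.7885,-0.6151); ey = (0.6151,0.7885)
θ=25°: P = B + 2.97·ex + 0.68·ey = (3.6663,-0.8679)
θ=71°: B = A + 1.00·(cos71°, sin71°) = (0.3256, 0.9455)
θ=71°: |BD| = 10.7162
θ=71°: circle(B,7.00) ∩ circle(D,6.00): a=5.9647, h=3.6637
θ=71°:   candidates: C₊=(6.5902,4.0687) cross=39.261; C₋=(5.9437,-3.2302) cross=-39.261
θ=71°:   branch - wants cross < 0 → take C=(5.9437,-3.2302) (cross=-39.261)
θ=71°: ex = (C−B)/|BC| = (0.8026,-0.5965); ey = (0.5965,0.8026)
θ=71°: P = B + 2.97·ex + 0.68·ey = (3.1149,-0.2804)

θ=25°: 3.67 -0.87
θ=71°: 3.11 -0.28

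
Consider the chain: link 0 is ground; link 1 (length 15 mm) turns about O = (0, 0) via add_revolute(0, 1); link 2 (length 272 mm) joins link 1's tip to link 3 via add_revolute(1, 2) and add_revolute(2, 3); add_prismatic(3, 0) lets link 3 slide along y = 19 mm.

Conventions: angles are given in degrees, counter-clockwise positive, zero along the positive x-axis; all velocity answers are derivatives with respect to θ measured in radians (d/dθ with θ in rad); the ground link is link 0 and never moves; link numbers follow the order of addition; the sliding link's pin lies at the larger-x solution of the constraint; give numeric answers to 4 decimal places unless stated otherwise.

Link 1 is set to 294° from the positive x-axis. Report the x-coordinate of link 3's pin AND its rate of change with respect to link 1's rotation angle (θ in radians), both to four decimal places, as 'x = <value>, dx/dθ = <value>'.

geometry: r = 15 mm, L = 272 mm, e = 19 mm
crank pin P = (r cos θ, r sin θ) = (6.101050, -13.703182)
h = r sin θ − e = -13.703182 − 19 = -32.703182
x = r cos θ + √(L² − h²) = 6.101050 + 270.026854 = 276.127904
dx/dθ = −r sin θ − h·r cos θ/√(L² − h²) (θ in radians; h = -32.703182) = 14.442085

x = 276.1279, dx/dθ = 14.4421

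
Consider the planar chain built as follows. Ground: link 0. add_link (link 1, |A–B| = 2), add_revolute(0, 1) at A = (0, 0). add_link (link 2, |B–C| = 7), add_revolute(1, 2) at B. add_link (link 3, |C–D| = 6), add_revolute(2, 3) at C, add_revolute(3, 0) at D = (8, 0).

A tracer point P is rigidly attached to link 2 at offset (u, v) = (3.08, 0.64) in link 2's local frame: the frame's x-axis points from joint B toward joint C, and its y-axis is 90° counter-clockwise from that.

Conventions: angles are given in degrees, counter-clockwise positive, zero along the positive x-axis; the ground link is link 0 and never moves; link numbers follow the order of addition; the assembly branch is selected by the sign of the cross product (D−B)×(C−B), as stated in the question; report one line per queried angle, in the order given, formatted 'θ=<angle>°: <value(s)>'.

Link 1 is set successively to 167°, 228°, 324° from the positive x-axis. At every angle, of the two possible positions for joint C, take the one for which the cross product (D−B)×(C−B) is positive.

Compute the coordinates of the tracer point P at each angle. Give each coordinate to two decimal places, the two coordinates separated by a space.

A=(0,0), D=(8.00,0)
θ=167°: B = A + 2.00·(cos167°, sin167°) = (-1.9487, 0.4499)
θ=167°: |BD| = 9.9589
θ=167°: circle(B,7.00) ∩ circle(D,6.00): a=5.6321, h=4.1568
θ=167°:   candidates: C₊=(3.8654,4.3480) cross=41.397; C₋=(3.4899,-3.9571) cross=-41.397
θ=167°:   branch + wants cross > 0 → take C=(3.8654,4.3480) (cross=41.397)
θ=167°: ex = (C−B)/|BC| = (0.8306,0.5569); ey = (-0.5569,0.8306)
θ=167°: P = B + 3.08·ex + 0.64·ey = (0.2531,2.6967)
θ=228°: B = A + 2.00·(cos228°, sin228°) = (-1.3383, -1.4863)
θ=228°: |BD| = 9.4558
θ=228°: circle(B,7.00) ∩ circle(D,6.00): a=5.4153, h=4.4356
θ=228°:   candidates: C₊=(3.3125,3.7454) cross=41.942; C₋=(4.7069,-5.0155) cross=-41.942
θ=228°:   branch + wants cross > 0 → take C=(3.3125,3.7454) (cross=41.942)
θ=228°: ex = (C−B)/|BC| = (0.6644,0.7474); ey = (-0.7474,0.6644)
θ=228°: P = B + 3.08·ex + 0.64·ey = (0.2298,1.2408)
θ=324°: B = A + 2.00·(cos324°, sin324°) = (1.6180, -1.1756)
θ=324°: |BD| = 6.4893
θ=324°: circle(B,7.00) ∩ circle(D,6.00): a=4.2463, h=5.5650
θ=324°:   candidates: C₊=(4.7860,5.0666) cross=36.113; C₋=(6.8022,-5.8792) cross=-36.113
θ=324°:   branch + wants cross > 0 → take C=(4.7860,5.0666) (cross=36.113)
θ=324°: ex = (C−B)/|BC| = (0.4526,0.8917); ey = (-0.8917,0.4526)
θ=324°: P = B + 3.08·ex + 0.64·ey = (2.4412,1.8606)

θ=167°: 0.25 2.70
θ=228°: 0.23 1.24
θ=324°: 2.44 1.86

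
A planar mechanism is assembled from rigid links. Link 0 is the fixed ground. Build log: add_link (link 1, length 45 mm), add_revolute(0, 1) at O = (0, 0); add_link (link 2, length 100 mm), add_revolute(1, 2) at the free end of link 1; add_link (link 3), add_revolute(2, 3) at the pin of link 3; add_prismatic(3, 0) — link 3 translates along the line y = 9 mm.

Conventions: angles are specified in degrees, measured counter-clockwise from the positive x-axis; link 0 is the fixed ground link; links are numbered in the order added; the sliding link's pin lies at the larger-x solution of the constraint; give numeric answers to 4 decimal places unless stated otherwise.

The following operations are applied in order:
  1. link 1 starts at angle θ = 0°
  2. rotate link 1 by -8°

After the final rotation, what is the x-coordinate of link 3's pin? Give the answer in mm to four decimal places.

geometry: r = 45 mm, L = 100 mm, e = 9 mm; θ starts at 0°
rotate link 1 by -8°: θ ← 0° -8° = -8°
crank pin P = (r cos θ, r sin θ) = (44.562063, -6.262790)
h = r sin θ − e = -6.262790 − 9 = -15.262790
x = r cos θ + √(L² − h²) = 44.562063 + 98.828373 = 143.390436

143.3904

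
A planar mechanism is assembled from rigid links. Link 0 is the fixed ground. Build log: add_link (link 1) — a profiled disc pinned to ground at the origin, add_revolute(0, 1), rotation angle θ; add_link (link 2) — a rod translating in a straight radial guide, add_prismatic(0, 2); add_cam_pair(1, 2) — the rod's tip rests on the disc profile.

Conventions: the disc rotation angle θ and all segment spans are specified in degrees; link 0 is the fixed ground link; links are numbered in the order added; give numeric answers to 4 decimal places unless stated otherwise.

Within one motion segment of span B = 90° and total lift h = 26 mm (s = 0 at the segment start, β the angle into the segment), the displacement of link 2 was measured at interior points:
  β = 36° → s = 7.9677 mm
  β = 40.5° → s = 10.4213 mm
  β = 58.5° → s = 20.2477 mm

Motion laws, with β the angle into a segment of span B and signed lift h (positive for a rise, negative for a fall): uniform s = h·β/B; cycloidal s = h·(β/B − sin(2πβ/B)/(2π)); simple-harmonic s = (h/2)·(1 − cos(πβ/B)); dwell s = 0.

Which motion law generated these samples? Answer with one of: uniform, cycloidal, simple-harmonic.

candidates at β/B = r: uniform s = h·r (linear in β); cycloidal s = h·(r − sin(2πr)/(2π)); simple-harmonic s = (h/2)(1 − cos(πr))
β=36°: printed 7.9677 | uniform 10.4000, cycloidal 7.9677, simple-harmonic 8.9828
β=40.5°: printed 10.4213 | uniform 11.7000, cycloidal 10.4213, simple-harmonic 10.9664
β=58.5°: printed 20.2477 | uniform 16.9000, cycloidal 20.2477, simple-harmonic 18.9019
only one law matches every sample → cycloidal

cycloidal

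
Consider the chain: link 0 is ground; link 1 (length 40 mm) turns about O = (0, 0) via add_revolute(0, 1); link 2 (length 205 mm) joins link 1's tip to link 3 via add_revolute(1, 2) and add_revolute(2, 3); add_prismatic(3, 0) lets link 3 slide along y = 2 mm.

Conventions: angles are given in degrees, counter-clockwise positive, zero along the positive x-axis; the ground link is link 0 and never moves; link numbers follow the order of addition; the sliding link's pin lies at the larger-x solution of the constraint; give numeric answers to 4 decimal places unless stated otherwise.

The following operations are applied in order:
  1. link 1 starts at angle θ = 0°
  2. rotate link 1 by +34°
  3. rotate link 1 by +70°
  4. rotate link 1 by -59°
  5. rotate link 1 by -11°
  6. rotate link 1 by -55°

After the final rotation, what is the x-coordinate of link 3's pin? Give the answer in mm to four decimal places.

geometry: r = 40 mm, L = 205 mm, e = 2 mm; θ starts at 0°
rotate link 1 by +34°: θ ← 0° +34° = 34°
rotate link 1 by +70°: θ ← 34° +70° = 104°
rotate link 1 by -59°: θ ← 104° -59° = 45°
rotate link 1 by -11°: θ ← 45° -11° = 34°
rotate link 1 by -55°: θ ← 34° -55° = -21°
crank pin P = (r cos θ, r sin θ) = (37.343217, -14.334718)
h = r sin θ − e = -14.334718 − 2 = -16.334718
x = r cos θ + √(L² − h²) = 37.343217 + 204.348176 = 241.691393

241.6914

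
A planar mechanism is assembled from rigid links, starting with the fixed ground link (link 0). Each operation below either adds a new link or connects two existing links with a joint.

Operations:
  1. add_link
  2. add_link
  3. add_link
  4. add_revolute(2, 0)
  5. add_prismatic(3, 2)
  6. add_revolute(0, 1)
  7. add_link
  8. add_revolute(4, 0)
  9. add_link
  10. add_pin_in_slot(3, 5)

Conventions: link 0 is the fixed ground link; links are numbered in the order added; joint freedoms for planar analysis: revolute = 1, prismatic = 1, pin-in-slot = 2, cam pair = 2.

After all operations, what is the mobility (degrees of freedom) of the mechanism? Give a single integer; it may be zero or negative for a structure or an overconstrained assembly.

ground; <1,0,0>
#1 <2,0,0>
#2 <3,0,0>
#3 <4,0,0>
R:2↔0 J1 <4,1,0>
P:3↔2 J1 <4,2,0>
R:0↔1 J1 <4,3,0>
#4 <5,3,0>
R:4↔0 J1 <5,4,0>
#5 <6,4,0>
PS:3↔5 J2 <6,4,1>
3×5 − 2×4 − 1×1 = 6

M = 6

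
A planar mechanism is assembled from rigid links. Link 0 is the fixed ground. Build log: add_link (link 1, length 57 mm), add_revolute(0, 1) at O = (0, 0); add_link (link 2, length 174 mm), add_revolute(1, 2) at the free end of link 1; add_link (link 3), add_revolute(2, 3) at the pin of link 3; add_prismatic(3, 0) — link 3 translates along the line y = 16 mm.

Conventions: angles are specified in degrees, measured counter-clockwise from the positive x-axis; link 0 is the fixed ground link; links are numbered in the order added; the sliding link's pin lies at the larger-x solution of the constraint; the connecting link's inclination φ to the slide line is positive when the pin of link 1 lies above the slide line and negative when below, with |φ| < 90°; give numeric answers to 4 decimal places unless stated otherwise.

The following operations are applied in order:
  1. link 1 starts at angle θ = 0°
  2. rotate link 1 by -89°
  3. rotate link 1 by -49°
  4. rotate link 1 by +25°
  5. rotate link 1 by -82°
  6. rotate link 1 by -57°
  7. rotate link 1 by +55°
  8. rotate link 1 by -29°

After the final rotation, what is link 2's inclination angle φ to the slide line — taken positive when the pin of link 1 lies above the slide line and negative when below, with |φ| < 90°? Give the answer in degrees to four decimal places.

geometry: r = 57 mm, L = 174 mm, e = 16 mm; θ starts at 0°
rotate link 1 by -89°: θ ← 0° -89° = -89°
rotate link 1 by -49°: θ ← -89° -49° = -138°
rotate link 1 by +25°: θ ← -138° +25° = -113°
rotate link 1 by -82°: θ ← -113° -82° = -195°
rotate link 1 by -57°: θ ← -195° -57° = -252°
rotate link 1 by +55°: θ ← -252° +55° = -197°
rotate link 1 by -29°: θ ← -197° -29° = -226°
h = r sin θ − e = 41.002369 − 16 = 25.002369
sin φ = h / L = 25.002369 / 174 = 0.14369177
φ = arcsin(0.14369177) = 8.261530°

8.2615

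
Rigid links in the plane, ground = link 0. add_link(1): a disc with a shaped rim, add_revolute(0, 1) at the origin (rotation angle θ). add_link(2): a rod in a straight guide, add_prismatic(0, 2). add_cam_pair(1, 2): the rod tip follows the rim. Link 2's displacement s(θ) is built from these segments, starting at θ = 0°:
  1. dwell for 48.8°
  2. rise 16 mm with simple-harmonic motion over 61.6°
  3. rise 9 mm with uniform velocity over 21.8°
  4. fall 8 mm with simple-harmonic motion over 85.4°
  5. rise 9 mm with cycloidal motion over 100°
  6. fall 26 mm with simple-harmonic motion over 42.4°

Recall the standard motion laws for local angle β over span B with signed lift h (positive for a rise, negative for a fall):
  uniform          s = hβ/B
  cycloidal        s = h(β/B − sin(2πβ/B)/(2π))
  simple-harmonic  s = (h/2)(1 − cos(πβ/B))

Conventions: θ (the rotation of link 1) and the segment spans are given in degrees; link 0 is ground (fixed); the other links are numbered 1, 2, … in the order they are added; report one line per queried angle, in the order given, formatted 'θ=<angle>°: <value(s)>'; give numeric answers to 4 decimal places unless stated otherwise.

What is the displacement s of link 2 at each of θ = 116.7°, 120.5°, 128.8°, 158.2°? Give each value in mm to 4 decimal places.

segment 1 (0° to 48.8°, dwell): s unchanged at 0.0000
segment 2 (48.8° to 110.4°, simple-harmonic, h = 16) is passed completely: s = 0.0000 + (16) = 16.0000
θ = 116.7° falls in segment 3 (110.4° to 132.2°, uniform, h = 9): β = 116.7 − 110.4 = 6.3°, B = 21.8°; Δs = 9·6.3/21.8 = 2.6009; s = 16.0000 + 2.6009 = 18.6009
θ = 120.5° falls in segment 3 (110.4° to 132.2°, uniform, h = 9): β = 120.5 − 110.4 = 10.1°, B = 21.8°; Δs = 9·10.1/21.8 = 4.1697; s = 16.0000 + 4.1697 = 20.1697
θ = 128.8° falls in segment 3 (110.4° to 132.2°, uniform, h = 9): β = 128.8 − 110.4 = 18.4°, B = 21.8°; Δs = 9·18.4/21.8 = 7.5963; s = 16.0000 + 7.5963 = 23.5963
segment 3 (110.4° to 132.2°, uniform, h = 9) is passed completely: s = 16.0000 + (9) = 25.0000
θ = 158.2° falls in segment 4 (132.2° to 217.6°, simple-harmonic, h = -8): β = 158.2 − 132.2 = 26°, B = 85.4°; Δs = -8/2·(1 − cos(π·0.3044)) = -1.6943; s = 25.0000 − 1.6943 = 23.3057

θ=116.7°: 18.6009
θ=120.5°: 20.1697
θ=128.8°: 23.5963
θ=158.2°: 23.3057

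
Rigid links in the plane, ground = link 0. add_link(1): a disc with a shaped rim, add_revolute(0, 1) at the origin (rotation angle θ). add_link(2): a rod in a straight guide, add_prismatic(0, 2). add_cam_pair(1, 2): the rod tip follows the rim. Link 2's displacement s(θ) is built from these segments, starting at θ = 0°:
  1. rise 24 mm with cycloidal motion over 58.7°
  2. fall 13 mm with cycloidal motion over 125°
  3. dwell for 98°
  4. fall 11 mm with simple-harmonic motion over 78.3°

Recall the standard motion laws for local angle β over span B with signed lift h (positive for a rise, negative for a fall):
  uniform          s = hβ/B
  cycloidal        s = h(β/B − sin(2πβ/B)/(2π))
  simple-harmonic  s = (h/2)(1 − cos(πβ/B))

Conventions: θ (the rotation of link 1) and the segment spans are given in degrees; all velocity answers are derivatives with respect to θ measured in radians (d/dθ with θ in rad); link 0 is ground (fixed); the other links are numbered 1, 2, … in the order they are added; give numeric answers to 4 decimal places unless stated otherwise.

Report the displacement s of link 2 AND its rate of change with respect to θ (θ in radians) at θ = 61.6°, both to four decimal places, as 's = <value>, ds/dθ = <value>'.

segment 1 (0° to 58.7°, cycloidal, h = 24) is passed completely: s = 0.0000 + (24) = 24.0000
θ = 61.6° falls in segment 2 (58.7° to 183.7°, cycloidal, h = -13): β = 61.6 − 58.7 = 2.9°, B = 125°; Δs = -13·(0.0232 − sin(2π·0.0232)/(2π)) = -0.0011; s = 24.0000 − 0.0011 = 23.9989
velocity in seg [58.7°–183.7°] (cycloidal), θ in radians: β = 2.9° = 0.0506 rad, B = 125° = 2.1817 rad; ds/dθ = (h/B)(1 − cos(2πβ/B)) = ((-13)/2.1817)(1 − cos(2π·0.0232)) = -0.063196 mm/rad

s = 23.9989, ds/dθ = -0.0632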